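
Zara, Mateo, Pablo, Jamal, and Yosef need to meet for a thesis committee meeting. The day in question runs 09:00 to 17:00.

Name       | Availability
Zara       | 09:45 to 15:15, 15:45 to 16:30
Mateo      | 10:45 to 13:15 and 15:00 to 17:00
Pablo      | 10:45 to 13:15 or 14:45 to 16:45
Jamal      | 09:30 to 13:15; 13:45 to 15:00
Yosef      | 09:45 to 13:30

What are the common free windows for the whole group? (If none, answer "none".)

Zara ∩ Mateo: 10:45-13:15, 15:00-15:15, 15:45-16:30.
Zara ∩ Mateo ∩ Pablo: 10:45-13:15, 15:00-15:15, 15:45-16:30.
Zara ∩ Mateo ∩ Pablo ∩ Jamal: 10:45-13:15.
Zara ∩ Mateo ∩ Pablo ∩ Jamal ∩ Yosef: 10:45-13:15.
So the common availability across everyone is 10:45-13:15.

10:45-13:15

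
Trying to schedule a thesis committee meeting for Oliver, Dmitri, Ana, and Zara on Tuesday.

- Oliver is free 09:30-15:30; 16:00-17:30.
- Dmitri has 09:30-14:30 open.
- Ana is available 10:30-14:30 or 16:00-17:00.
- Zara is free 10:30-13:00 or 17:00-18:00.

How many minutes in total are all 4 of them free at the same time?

150

Oliver ∩ Dmitri: 09:30-14:30.
Oliver ∩ Dmitri ∩ Ana: 10:30-14:30.
Oliver ∩ Dmitri ∩ Ana ∩ Zara: 10:30-13:00.
So the common availability across everyone is 10:30-13:00.
That's a single block of 150 minutes.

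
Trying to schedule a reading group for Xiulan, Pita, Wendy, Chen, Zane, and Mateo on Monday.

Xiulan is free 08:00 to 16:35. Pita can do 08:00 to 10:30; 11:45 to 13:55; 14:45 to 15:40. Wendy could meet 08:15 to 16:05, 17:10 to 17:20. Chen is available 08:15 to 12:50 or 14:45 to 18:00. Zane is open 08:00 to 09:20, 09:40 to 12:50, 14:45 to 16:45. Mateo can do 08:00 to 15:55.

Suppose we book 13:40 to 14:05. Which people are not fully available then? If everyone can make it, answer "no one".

Chen, Pita, Zane

Xiulan: free for 13:40-14:05. Pita: not fully free for 13:40-14:05. Wendy: free for 13:40-14:05. Chen: not fully free for 13:40-14:05. Zane: not fully free for 13:40-14:05. Mateo: free for 13:40-14:05.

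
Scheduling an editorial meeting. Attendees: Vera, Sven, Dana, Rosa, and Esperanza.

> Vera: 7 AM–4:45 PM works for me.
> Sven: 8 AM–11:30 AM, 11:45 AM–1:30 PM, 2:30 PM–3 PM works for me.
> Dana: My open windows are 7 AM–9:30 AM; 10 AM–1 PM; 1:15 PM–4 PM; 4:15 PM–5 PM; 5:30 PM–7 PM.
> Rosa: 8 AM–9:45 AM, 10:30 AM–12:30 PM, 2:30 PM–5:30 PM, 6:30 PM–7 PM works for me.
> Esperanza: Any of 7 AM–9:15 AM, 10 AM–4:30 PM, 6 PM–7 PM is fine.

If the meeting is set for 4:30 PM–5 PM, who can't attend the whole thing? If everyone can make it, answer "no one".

Esperanza, Sven, Vera

Vera: not fully free for 16:30-17:00. Sven: not fully free for 16:30-17:00. Dana: free for 16:30-17:00. Rosa: free for 16:30-17:00. Esperanza: not fully free for 16:30-17:00.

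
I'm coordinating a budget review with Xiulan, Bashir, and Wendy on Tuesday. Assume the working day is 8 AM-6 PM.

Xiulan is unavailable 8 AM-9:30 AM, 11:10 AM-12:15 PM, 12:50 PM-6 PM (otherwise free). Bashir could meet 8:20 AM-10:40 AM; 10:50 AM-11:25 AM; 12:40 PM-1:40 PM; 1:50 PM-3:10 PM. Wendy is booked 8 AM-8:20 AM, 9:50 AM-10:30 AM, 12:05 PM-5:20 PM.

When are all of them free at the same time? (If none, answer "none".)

Xiulan free: 09:30-11:10, 12:15-12:50 (invert busy blocks within the working day).
Bashir free: 08:20-10:40, 10:50-11:25, 12:40-13:40, 13:50-15:10.
Wendy free: 08:20-09:50, 10:30-12:05, 17:20-18:00 (invert busy blocks within the working day).
Xiulan ∩ Bashir: 09:30-10:40, 10:50-11:10, 12:40-12:50.
Xiulan ∩ Bashir ∩ Wendy: 09:30-09:50, 10:30-10:40, 10:50-11:10.
Those are the intersection windows.

09:30-09:50, 10:30-10:40, 10:50-11:10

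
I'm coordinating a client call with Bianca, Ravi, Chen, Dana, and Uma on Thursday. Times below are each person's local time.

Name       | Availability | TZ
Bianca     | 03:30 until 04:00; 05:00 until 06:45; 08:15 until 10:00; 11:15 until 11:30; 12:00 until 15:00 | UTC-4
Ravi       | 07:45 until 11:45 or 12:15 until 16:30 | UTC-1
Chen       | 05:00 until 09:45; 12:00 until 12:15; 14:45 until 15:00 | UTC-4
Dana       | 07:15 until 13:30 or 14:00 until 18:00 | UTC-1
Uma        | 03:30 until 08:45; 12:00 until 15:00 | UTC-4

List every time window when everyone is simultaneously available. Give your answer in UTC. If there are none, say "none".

09:00-10:45, 12:15-12:45, 16:00-16:15

Bianca in UTC: 07:30-08:00, 09:00-10:45, 12:15-14:00, 15:15-15:30, 16:00-19:00 (add 4h to convert from UTC-4).
Ravi in UTC: 08:45-12:45, 13:15-17:30 (add 1h to convert from UTC-1).
Chen in UTC: 09:00-13:45, 16:00-16:15, 18:45-19:00 (add 4h to convert from UTC-4).
Dana in UTC: 08:15-14:30, 15:00-19:00 (add 1h to convert from UTC-1).
Uma in UTC: 07:30-12:45, 16:00-19:00 (add 4h to convert from UTC-4).
Bianca ∩ Ravi: 09:00-10:45, 12:15-12:45, 13:15-14:00, 15:15-15:30, 16:00-17:30.
Bianca ∩ Ravi ∩ Chen: 09:00-10:45, 12:15-12:45, 13:15-13:45, 16:00-16:15.
Bianca ∩ Ravi ∩ Chen ∩ Dana: 09:00-10:45, 12:15-12:45, 13:15-13:45, 16:00-16:15.
Bianca ∩ Ravi ∩ Chen ∩ Dana ∩ Uma: 09:00-10:45, 12:15-12:45, 16:00-16:15.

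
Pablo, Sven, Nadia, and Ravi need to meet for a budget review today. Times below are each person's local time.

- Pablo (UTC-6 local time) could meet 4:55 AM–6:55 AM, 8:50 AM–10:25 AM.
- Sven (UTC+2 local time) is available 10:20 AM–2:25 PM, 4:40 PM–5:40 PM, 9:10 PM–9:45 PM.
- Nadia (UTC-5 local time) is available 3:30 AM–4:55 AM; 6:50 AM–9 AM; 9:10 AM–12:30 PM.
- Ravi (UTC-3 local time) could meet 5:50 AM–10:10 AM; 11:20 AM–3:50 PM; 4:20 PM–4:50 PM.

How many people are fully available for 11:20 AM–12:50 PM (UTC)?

2

Pablo in UTC: 10:55-12:55, 14:50-16:25 (add 6h to convert from UTC-6).
Sven in UTC: 08:20-12:25, 14:40-15:40, 19:10-19:45 (subtract 2h to convert from UTC+2).
Nadia in UTC: 08:30-09:55, 11:50-14:00, 14:10-17:30 (add 5h to convert from UTC-5).
Ravi in UTC: 08:50-13:10, 14:20-18:50, 19:20-19:50 (add 3h to convert from UTC-3).
Pablo and Ravi can make the full 11:20-12:50 slot — that's 2.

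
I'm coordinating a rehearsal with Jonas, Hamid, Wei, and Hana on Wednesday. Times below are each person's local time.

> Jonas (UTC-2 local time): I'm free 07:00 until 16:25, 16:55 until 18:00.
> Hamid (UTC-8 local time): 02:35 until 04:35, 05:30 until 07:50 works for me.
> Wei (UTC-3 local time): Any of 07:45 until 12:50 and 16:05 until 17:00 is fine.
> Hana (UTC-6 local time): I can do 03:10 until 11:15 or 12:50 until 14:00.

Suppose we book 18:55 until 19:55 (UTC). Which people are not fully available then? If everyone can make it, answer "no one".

Jonas in UTC: 09:00-18:25, 18:55-20:00 (add 2h to convert from UTC-2).
Hamid in UTC: 10:35-12:35, 13:30-15:50 (add 8h to convert from UTC-8).
Wei in UTC: 10:45-15:50, 19:05-20:00 (add 3h to convert from UTC-3).
Hana in UTC: 09:10-17:15, 18:50-20:00 (add 6h to convert from UTC-6).
Jonas: free for 18:55-19:55. Hamid: not fully free for 18:55-19:55. Wei: not fully free for 18:55-19:55. Hana: free for 18:55-19:55.

Hamid, Wei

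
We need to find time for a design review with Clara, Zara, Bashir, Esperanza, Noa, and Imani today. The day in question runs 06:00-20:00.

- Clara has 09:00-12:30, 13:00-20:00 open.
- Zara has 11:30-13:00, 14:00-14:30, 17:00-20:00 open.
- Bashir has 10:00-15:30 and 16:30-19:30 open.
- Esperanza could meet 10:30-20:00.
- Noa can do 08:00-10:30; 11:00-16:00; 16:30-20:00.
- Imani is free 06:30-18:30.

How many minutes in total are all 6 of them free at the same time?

Clara ∩ Zara: 11:30-12:30, 14:00-14:30, 17:00-20:00.
Clara ∩ Zara ∩ Bashir: 11:30-12:30, 14:00-14:30, 17:00-19:30.
Clara ∩ Zara ∩ Bashir ∩ Esperanza: 11:30-12:30, 14:00-14:30, 17:00-19:30.
Clara ∩ Zara ∩ Bashir ∩ Esperanza ∩ Noa: 11:30-12:30, 14:00-14:30, 17:00-19:30.
Clara ∩ Zara ∩ Bashir ∩ Esperanza ∩ Noa ∩ Imani: 11:30-12:30, 14:00-14:30, 17:00-18:30.
So the common availability across everyone is 11:30-12:30, 14:00-14:30, 17:00-18:30.
Summing the common windows: 60 + 30 + 90 = 180 minutes.

180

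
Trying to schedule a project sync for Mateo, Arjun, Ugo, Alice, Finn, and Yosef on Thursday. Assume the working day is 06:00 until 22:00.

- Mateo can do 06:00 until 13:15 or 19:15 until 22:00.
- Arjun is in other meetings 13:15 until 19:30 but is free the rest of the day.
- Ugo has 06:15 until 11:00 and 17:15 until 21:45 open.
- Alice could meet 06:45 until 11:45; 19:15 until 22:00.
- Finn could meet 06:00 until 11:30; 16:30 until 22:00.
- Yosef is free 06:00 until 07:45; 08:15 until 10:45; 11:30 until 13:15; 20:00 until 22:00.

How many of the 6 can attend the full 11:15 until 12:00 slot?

2

Mateo free: 06:00-13:15, 19:15-22:00.
Arjun free: 06:00-13:15, 19:30-22:00 (invert busy blocks within the working day).
Ugo free: 06:15-11:00, 17:15-21:45.
Alice free: 06:45-11:45, 19:15-22:00.
Finn free: 06:00-11:30, 16:30-22:00.
Yosef free: 06:00-07:45, 08:15-10:45, 11:30-13:15, 20:00-22:00.
Mateo and Arjun can make the full 11:15-12:00 slot — that's 2.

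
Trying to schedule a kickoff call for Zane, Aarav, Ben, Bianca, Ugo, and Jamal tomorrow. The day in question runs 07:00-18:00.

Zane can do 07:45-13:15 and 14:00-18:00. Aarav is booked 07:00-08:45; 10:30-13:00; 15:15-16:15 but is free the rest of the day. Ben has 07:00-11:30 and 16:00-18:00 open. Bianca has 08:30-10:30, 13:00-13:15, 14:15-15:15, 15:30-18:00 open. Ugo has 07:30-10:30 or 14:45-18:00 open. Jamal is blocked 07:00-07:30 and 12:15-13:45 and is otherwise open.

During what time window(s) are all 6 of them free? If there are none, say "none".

Zane free: 07:45-13:15, 14:00-18:00.
Aarav free: 08:45-10:30, 13:00-15:15, 16:15-18:00 (invert busy blocks within the working day).
Ben free: 07:00-11:30, 16:00-18:00.
Bianca free: 08:30-10:30, 13:00-13:15, 14:15-15:15, 15:30-18:00.
Ugo free: 07:30-10:30, 14:45-18:00.
Jamal free: 07:30-12:15, 13:45-18:00 (invert busy blocks within the working day).
Zane ∩ Aarav: 08:45-10:30, 13:00-13:15, 14:00-15:15, 16:15-18:00.
Zane ∩ Aarav ∩ Ben: 08:45-10:30, 16:15-18:00.
Zane ∩ Aarav ∩ Ben ∩ Bianca: 08:45-10:30, 16:15-18:00.
Zane ∩ Aarav ∩ Ben ∩ Bianca ∩ Ugo: 08:45-10:30, 16:15-18:00.
Zane ∩ Aarav ∩ Ben ∩ Bianca ∩ Ugo ∩ Jamal: 08:45-10:30, 16:15-18:00.

08:45-10:30, 16:15-18:00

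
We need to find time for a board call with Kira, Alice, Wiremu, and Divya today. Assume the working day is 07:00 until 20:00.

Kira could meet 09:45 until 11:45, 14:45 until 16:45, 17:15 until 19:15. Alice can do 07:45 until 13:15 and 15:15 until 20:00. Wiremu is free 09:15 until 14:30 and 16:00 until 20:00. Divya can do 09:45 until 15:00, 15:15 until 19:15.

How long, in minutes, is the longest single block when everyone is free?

Kira ∩ Alice: 09:45-11:45, 15:15-16:45, 17:15-19:15.
Kira ∩ Alice ∩ Wiremu: 09:45-11:45, 16:00-16:45, 17:15-19:15.
Kira ∩ Alice ∩ Wiremu ∩ Divya: 09:45-11:45, 16:00-16:45, 17:15-19:15.
Those are the intersection windows.
The longest is 09:45-11:45 at 120 minutes.

120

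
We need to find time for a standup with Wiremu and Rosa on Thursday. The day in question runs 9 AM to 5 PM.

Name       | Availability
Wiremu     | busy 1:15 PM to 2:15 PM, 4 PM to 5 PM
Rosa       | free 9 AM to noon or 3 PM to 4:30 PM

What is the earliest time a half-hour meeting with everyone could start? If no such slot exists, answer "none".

09:00

Wiremu free: 09:00-13:15, 14:15-16:00 (invert busy blocks within the working day).
Rosa free: 09:00-12:00, 15:00-16:30.
Wiremu ∩ Rosa: 09:00-12:00, 15:00-16:00.
The first common window of at least 30 minutes is 09:00-12:00, so the earliest start is 09:00.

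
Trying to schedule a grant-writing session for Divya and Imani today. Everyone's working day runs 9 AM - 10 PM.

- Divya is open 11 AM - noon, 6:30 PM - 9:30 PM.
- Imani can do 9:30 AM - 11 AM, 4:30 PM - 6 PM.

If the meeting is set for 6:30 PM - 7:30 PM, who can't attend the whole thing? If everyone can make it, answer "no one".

Imani

Divya: free for 18:30-19:30. Imani: not fully free for 18:30-19:30.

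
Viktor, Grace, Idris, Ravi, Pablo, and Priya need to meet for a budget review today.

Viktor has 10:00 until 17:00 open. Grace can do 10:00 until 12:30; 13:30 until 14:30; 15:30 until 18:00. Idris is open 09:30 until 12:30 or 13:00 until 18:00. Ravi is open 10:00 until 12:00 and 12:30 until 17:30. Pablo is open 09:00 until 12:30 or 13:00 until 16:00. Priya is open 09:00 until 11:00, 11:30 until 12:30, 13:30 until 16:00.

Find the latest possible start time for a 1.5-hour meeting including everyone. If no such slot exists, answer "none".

Viktor ∩ Grace: 10:00-12:30, 13:30-14:30, 15:30-17:00.
Viktor ∩ Grace ∩ Idris: 10:00-12:30, 13:30-14:30, 15:30-17:00.
Viktor ∩ Grace ∩ Idris ∩ Ravi: 10:00-12:00, 13:30-14:30, 15:30-17:00.
Viktor ∩ Grace ∩ Idris ∩ Ravi ∩ Pablo: 10:00-12:00, 13:30-14:30, 15:30-16:00.
Viktor ∩ Grace ∩ Idris ∩ Ravi ∩ Pablo ∩ Priya: 10:00-11:00, 11:30-12:00, 13:30-14:30, 15:30-16:00.
Those are the intersection windows.
No common window is at least 90 minutes long.

none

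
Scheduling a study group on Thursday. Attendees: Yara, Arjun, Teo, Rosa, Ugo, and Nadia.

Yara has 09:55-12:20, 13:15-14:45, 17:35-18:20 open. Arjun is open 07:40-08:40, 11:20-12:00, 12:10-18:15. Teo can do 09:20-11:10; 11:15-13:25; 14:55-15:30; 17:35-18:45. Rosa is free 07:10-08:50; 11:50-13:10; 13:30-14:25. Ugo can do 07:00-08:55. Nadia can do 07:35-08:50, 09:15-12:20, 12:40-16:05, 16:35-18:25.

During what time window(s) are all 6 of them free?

none

Yara ∩ Arjun: 11:20-12:00, 12:10-12:20, 13:15-14:45, 17:35-18:15.
Yara ∩ Arjun ∩ Teo: 11:20-12:00, 12:10-12:20, 13:15-13:25, 17:35-18:15.
Yara ∩ Arjun ∩ Teo ∩ Rosa: 11:50-12:00, 12:10-12:20.
Yara ∩ Arjun ∩ Teo ∩ Rosa ∩ Ugo: ∅.
Yara ∩ Arjun ∩ Teo ∩ Rosa ∩ Ugo ∩ Nadia: ∅.
There is no time when everyone is free.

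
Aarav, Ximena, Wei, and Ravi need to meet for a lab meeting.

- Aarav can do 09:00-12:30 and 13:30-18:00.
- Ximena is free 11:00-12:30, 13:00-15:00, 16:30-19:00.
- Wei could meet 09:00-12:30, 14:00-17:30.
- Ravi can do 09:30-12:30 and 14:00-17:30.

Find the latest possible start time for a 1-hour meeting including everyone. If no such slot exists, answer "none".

16:30

Aarav ∩ Ximena: 11:00-12:30, 13:30-15:00, 16:30-18:00.
Aarav ∩ Ximena ∩ Wei: 11:00-12:30, 14:00-15:00, 16:30-17:30.
Aarav ∩ Ximena ∩ Wei ∩ Ravi: 11:00-12:30, 14:00-15:00, 16:30-17:30.
So the common availability across everyone is 11:00-12:30, 14:00-15:00, 16:30-17:30.
The last common window of at least 60 minutes is 16:30-17:30; a 60-minute meeting can start as late as 16:30 and still end by 17:30.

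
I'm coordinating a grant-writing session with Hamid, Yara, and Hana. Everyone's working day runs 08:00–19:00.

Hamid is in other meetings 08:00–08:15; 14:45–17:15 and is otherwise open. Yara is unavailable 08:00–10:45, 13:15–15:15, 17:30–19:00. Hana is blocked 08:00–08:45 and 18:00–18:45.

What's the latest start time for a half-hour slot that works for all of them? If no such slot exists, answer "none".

Hamid free: 08:15-14:45, 17:15-19:00 (invert busy blocks within the working day).
Yara free: 10:45-13:15, 15:15-17:30 (invert busy blocks within the working day).
Hana free: 08:45-18:00, 18:45-19:00 (invert busy blocks within the working day).
Hamid ∩ Yara: 10:45-13:15, 17:15-17:30.
Hamid ∩ Yara ∩ Hana: 10:45-13:15, 17:15-17:30.
The last common window of at least 30 minutes is 10:45-13:15; a 30-minute meeting can start as late as 12:45 and still end by 13:15.

12:45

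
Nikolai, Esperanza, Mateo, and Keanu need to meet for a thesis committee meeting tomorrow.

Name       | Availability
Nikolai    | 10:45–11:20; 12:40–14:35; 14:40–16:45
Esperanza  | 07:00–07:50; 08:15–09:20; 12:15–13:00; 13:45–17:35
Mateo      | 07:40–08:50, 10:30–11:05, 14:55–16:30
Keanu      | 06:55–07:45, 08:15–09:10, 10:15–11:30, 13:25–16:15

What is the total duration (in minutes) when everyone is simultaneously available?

80

Nikolai ∩ Esperanza: 12:40-13:00, 13:45-14:35, 14:40-16:45.
Nikolai ∩ Esperanza ∩ Mateo: 14:55-16:30.
Nikolai ∩ Esperanza ∩ Mateo ∩ Keanu: 14:55-16:15.
That's a single block of 80 minutes.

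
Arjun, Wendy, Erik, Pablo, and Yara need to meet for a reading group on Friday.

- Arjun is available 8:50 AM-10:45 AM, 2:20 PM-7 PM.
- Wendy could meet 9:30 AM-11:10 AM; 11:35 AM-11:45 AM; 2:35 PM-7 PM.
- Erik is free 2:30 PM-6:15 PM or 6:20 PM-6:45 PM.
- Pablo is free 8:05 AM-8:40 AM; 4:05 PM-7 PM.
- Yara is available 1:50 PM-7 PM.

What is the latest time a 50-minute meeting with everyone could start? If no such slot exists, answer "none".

17:25

Arjun ∩ Wendy: 09:30-10:45, 14:35-19:00.
Arjun ∩ Wendy ∩ Erik: 14:35-18:15, 18:20-18:45.
Arjun ∩ Wendy ∩ Erik ∩ Pablo: 16:05-18:15, 18:20-18:45.
Arjun ∩ Wendy ∩ Erik ∩ Pablo ∩ Yara: 16:05-18:15, 18:20-18:45.
The last common window of at least 50 minutes is 16:05-18:15; a 50-minute meeting can start as late as 17:25 and still end by 18:15.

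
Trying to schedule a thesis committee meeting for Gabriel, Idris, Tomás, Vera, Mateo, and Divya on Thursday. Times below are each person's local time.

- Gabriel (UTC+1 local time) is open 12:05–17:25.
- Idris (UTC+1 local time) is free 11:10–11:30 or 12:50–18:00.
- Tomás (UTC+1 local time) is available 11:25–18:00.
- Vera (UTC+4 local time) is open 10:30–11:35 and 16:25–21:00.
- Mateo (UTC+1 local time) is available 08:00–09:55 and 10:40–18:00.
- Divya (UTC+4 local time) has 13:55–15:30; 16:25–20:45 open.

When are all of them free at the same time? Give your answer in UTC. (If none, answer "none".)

Gabriel in UTC: 11:05-16:25 (subtract 1h to convert from UTC+1).
Idris in UTC: 10:10-10:30, 11:50-17:00 (subtract 1h to convert from UTC+1).
Tomás in UTC: 10:25-17:00 (subtract 1h to convert from UTC+1).
Vera in UTC: 06:30-07:35, 12:25-17:00 (subtract 4h to convert from UTC+4).
Mateo in UTC: 07:00-08:55, 09:40-17:00 (subtract 1h to convert from UTC+1).
Divya in UTC: 09:55-11:30, 12:25-16:45 (subtract 4h to convert from UTC+4).
Gabriel ∩ Idris: 11:50-16:25.
Gabriel ∩ Idris ∩ Tomás: 11:50-16:25.
Gabriel ∩ Idris ∩ Tomás ∩ Vera: 12:25-16:25.
Gabriel ∩ Idris ∩ Tomás ∩ Vera ∩ Mateo: 12:25-16:25.
Gabriel ∩ Idris ∩ Tomás ∩ Vera ∩ Mateo ∩ Divya: 12:25-16:25.
So the common availability across everyone is 12:25-16:25.

12:25-16:25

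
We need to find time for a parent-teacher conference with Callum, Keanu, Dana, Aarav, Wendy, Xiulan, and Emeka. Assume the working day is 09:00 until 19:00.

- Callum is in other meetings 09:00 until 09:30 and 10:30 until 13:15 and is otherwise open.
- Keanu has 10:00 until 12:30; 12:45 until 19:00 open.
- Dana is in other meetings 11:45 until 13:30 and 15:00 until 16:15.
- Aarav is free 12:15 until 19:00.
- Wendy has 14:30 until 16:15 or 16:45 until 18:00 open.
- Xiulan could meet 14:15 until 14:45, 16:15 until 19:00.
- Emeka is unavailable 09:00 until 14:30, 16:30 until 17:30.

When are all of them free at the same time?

Callum free: 09:30-10:30, 13:15-19:00 (invert busy blocks within the working day).
Keanu free: 10:00-12:30, 12:45-19:00.
Dana free: 09:00-11:45, 13:30-15:00, 16:15-19:00 (invert busy blocks within the working day).
Aarav free: 12:15-19:00.
Wendy free: 14:30-16:15, 16:45-18:00.
Xiulan free: 14:15-14:45, 16:15-19:00.
Emeka free: 14:30-16:30, 17:30-19:00 (invert busy blocks within the working day).
Callum ∩ Keanu: 10:00-10:30, 13:15-19:00.
Callum ∩ Keanu ∩ Dana: 10:00-10:30, 13:30-15:00, 16:15-19:00.
Callum ∩ Keanu ∩ Dana ∩ Aarav: 13:30-15:00, 16:15-19:00.
Callum ∩ Keanu ∩ Dana ∩ Aarav ∩ Wendy: 14:30-15:00, 16:45-18:00.
Callum ∩ Keanu ∩ Dana ∩ Aarav ∩ Wendy ∩ Xiulan: 14:30-14:45, 16:45-18:00.
Callum ∩ Keanu ∩ Dana ∩ Aarav ∩ Wendy ∩ Xiulan ∩ Emeka: 14:30-14:45, 17:30-18:00.

14:30-14:45, 17:30-18:00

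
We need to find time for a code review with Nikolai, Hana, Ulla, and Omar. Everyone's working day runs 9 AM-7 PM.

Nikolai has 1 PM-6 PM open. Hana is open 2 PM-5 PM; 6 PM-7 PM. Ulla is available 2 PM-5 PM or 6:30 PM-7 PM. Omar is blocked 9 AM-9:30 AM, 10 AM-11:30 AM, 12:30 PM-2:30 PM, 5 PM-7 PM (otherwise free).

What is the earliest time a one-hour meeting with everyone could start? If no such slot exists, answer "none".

14:30

Nikolai free: 13:00-18:00.
Hana free: 14:00-17:00, 18:00-19:00.
Ulla free: 14:00-17:00, 18:30-19:00.
Omar free: 09:30-10:00, 11:30-12:30, 14:30-17:00 (invert busy blocks within the working day).
Nikolai ∩ Hana: 14:00-17:00.
Nikolai ∩ Hana ∩ Ulla: 14:00-17:00.
Nikolai ∩ Hana ∩ Ulla ∩ Omar: 14:30-17:00.
The first common window of at least 60 minutes is 14:30-17:00, so the earliest start is 14:30.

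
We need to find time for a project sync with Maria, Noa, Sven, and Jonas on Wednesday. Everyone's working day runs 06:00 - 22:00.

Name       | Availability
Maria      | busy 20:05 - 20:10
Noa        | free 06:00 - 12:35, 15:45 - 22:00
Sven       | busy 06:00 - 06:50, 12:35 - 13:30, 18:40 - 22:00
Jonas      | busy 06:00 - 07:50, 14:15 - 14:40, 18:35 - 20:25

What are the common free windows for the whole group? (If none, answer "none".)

Maria free: 06:00-20:05, 20:10-22:00 (invert busy blocks within the working day).
Noa free: 06:00-12:35, 15:45-22:00.
Sven free: 06:50-12:35, 13:30-18:40 (invert busy blocks within the working day).
Jonas free: 07:50-14:15, 14:40-18:35, 20:25-22:00 (invert busy blocks within the working day).
Maria ∩ Noa: 06:00-12:35, 15:45-20:05, 20:10-22:00.
Maria ∩ Noa ∩ Sven: 06:50-12:35, 15:45-18:40.
Maria ∩ Noa ∩ Sven ∩ Jonas: 07:50-12:35, 15:45-18:35.

07:50-12:35, 15:45-18:35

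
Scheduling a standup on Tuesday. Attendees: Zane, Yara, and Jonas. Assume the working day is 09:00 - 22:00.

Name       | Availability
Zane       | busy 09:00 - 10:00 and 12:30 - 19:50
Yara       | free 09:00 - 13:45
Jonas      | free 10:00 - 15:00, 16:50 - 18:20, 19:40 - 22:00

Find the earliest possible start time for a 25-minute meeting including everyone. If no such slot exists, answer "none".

10:00

Zane free: 10:00-12:30, 19:50-22:00 (invert busy blocks within the working day).
Yara free: 09:00-13:45.
Jonas free: 10:00-15:00, 16:50-18:20, 19:40-22:00.
Zane ∩ Yara: 10:00-12:30.
Zane ∩ Yara ∩ Jonas: 10:00-12:30.
Those are the intersection windows.
The first common window of at least 25 minutes is 10:00-12:30, so the earliest start is 10:00.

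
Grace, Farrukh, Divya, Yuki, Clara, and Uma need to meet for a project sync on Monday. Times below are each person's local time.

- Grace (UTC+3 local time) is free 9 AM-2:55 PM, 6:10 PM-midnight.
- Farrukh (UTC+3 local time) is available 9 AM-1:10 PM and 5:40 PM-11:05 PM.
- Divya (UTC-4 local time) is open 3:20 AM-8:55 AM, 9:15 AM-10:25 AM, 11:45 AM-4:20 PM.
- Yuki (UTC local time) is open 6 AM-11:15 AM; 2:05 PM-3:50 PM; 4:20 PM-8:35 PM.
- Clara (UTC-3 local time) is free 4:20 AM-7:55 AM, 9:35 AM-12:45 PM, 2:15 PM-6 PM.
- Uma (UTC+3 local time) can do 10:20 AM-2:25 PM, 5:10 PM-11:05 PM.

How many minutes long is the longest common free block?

170

Grace in UTC: 06:00-11:55, 15:10-21:00 (subtract 3h to convert from UTC+3).
Farrukh in UTC: 06:00-10:10, 14:40-20:05 (subtract 3h to convert from UTC+3).
Divya in UTC: 07:20-12:55, 13:15-14:25, 15:45-20:20 (add 4h to convert from UTC-4).
Yuki in UTC: 06:00-11:15, 14:05-15:50, 16:20-20:35.
Clara in UTC: 07:20-10:55, 12:35-15:45, 17:15-21:00 (add 3h to convert from UTC-3).
Uma in UTC: 07:20-11:25, 14:10-20:05 (subtract 3h to convert from UTC+3).
Grace ∩ Farrukh: 06:00-10:10, 15:10-20:05.
Grace ∩ Farrukh ∩ Divya: 07:20-10:10, 15:45-20:05.
Grace ∩ Farrukh ∩ Divya ∩ Yuki: 07:20-10:10, 15:45-15:50, 16:20-20:05.
Grace ∩ Farrukh ∩ Divya ∩ Yuki ∩ Clara: 07:20-10:10, 17:15-20:05.
Grace ∩ Farrukh ∩ Divya ∩ Yuki ∩ Clara ∩ Uma: 07:20-10:10, 17:15-20:05.
The longest is 07:20-10:10 at 170 minutes.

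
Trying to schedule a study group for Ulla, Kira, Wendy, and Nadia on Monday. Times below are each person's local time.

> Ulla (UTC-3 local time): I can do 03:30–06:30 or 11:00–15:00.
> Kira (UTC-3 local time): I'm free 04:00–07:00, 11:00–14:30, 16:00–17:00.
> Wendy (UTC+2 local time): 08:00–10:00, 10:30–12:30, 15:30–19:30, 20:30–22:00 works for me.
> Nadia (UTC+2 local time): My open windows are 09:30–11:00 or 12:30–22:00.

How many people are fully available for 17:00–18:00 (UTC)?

Ulla in UTC: 06:30-09:30, 14:00-18:00 (add 3h to convert from UTC-3).
Kira in UTC: 07:00-10:00, 14:00-17:30, 19:00-20:00 (add 3h to convert from UTC-3).
Wendy in UTC: 06:00-08:00, 08:30-10:30, 13:30-17:30, 18:30-20:00 (subtract 2h to convert from UTC+2).
Nadia in UTC: 07:30-09:00, 10:30-20:00 (subtract 2h to convert from UTC+2).
Ulla and Nadia can make the full 17:00-18:00 slot — that's 2.

2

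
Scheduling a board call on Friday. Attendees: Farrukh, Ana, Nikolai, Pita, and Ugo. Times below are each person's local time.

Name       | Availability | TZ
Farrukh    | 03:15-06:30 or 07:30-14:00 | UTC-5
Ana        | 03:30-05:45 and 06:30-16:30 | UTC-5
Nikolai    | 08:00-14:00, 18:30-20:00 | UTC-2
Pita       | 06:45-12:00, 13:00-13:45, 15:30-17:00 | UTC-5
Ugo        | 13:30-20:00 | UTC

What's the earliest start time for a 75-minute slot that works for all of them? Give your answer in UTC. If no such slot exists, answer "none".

Farrukh in UTC: 08:15-11:30, 12:30-19:00 (add 5h to convert from UTC-5).
Ana in UTC: 08:30-10:45, 11:30-21:30 (add 5h to convert from UTC-5).
Nikolai in UTC: 10:00-16:00, 20:30-22:00 (add 2h to convert from UTC-2).
Pita in UTC: 11:45-17:00, 18:00-18:45, 20:30-22:00 (add 5h to convert from UTC-5).
Ugo in UTC: 13:30-20:00.
Farrukh ∩ Ana: 08:30-10:45, 12:30-19:00.
Farrukh ∩ Ana ∩ Nikolai: 10:00-10:45, 12:30-16:00.
Farrukh ∩ Ana ∩ Nikolai ∩ Pita: 12:30-16:00.
Farrukh ∩ Ana ∩ Nikolai ∩ Pita ∩ Ugo: 13:30-16:00.
The first common window of at least 75 minutes is 13:30-16:00, so the earliest start is 13:30.

13:30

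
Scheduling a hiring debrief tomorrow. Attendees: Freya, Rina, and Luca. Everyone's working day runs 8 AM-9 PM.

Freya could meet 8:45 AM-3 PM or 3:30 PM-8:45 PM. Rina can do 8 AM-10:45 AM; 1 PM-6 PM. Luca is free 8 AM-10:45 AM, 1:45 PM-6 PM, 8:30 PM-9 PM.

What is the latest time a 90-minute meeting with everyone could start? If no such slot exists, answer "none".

16:30

Freya ∩ Rina: 08:45-10:45, 13:00-15:00, 15:30-18:00.
Freya ∩ Rina ∩ Luca: 08:45-10:45, 13:45-15:00, 15:30-18:00.
The last common window of at least 90 minutes is 15:30-18:00; a 90-minute meeting can start as late as 16:30 and still end by 18:00.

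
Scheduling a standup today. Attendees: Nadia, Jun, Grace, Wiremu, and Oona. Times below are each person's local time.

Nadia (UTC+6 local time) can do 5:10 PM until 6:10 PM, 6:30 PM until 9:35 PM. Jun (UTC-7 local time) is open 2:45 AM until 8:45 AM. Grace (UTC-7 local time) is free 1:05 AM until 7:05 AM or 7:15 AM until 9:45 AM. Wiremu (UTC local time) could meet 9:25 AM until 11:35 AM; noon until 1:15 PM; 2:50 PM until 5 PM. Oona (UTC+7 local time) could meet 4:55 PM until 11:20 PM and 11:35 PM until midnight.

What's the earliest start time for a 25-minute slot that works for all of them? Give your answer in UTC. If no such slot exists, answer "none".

11:10

Nadia in UTC: 11:10-12:10, 12:30-15:35 (subtract 6h to convert from UTC+6).
Jun in UTC: 09:45-15:45 (add 7h to convert from UTC-7).
Grace in UTC: 08:05-14:05, 14:15-16:45 (add 7h to convert from UTC-7).
Wiremu in UTC: 09:25-11:35, 12:00-13:15, 14:50-17:00.
Oona in UTC: 09:55-16:20, 16:35-17:00 (subtract 7h to convert from UTC+7).
Nadia ∩ Jun: 11:10-12:10, 12:30-15:35.
Nadia ∩ Jun ∩ Grace: 11:10-12:10, 12:30-14:05, 14:15-15:35.
Nadia ∩ Jun ∩ Grace ∩ Wiremu: 11:10-11:35, 12:00-12:10, 12:30-13:15, 14:50-15:35.
Nadia ∩ Jun ∩ Grace ∩ Wiremu ∩ Oona: 11:10-11:35, 12:00-12:10, 12:30-13:15, 14:50-15:35.
So the common availability across everyone is 11:10-11:35, 12:00-12:10, 12:30-13:15, 14:50-15:35.
The first common window of at least 25 minutes is 11:10-11:35, so the earliest start is 11:10.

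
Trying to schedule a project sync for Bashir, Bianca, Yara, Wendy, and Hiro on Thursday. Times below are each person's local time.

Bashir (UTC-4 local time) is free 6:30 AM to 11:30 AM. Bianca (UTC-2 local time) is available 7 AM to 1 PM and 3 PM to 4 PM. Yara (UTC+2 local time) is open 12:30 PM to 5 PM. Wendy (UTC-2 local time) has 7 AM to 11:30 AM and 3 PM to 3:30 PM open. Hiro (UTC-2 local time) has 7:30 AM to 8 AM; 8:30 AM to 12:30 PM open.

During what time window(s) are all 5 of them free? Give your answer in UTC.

Bashir in UTC: 10:30-15:30 (add 4h to convert from UTC-4).
Bianca in UTC: 09:00-15:00, 17:00-18:00 (add 2h to convert from UTC-2).
Yara in UTC: 10:30-15:00 (subtract 2h to convert from UTC+2).
Wendy in UTC: 09:00-13:30, 17:00-17:30 (add 2h to convert from UTC-2).
Hiro in UTC: 09:30-10:00, 10:30-14:30 (add 2h to convert from UTC-2).
Bashir ∩ Bianca: 10:30-15:00.
Bashir ∩ Bianca ∩ Yara: 10:30-15:00.
Bashir ∩ Bianca ∩ Yara ∩ Wendy: 10:30-13:30.
Bashir ∩ Bianca ∩ Yara ∩ Wendy ∩ Hiro: 10:30-13:30.

10:30-13:30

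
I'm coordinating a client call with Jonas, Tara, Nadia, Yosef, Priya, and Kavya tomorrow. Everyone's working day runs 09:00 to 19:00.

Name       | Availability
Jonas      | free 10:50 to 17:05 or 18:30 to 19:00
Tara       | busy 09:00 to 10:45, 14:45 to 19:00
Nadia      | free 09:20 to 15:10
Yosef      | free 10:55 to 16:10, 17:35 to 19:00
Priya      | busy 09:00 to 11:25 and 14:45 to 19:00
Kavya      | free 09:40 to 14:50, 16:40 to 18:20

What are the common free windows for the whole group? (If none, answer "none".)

Jonas free: 10:50-17:05, 18:30-19:00.
Tara free: 10:45-14:45 (invert busy blocks within the working day).
Nadia free: 09:20-15:10.
Yosef free: 10:55-16:10, 17:35-19:00.
Priya free: 11:25-14:45 (invert busy blocks within the working day).
Kavya free: 09:40-14:50, 16:40-18:20.
Jonas ∩ Tara: 10:50-14:45.
Jonas ∩ Tara ∩ Nadia: 10:50-14:45.
Jonas ∩ Tara ∩ Nadia ∩ Yosef: 10:55-14:45.
Jonas ∩ Tara ∩ Nadia ∩ Yosef ∩ Priya: 11:25-14:45.
Jonas ∩ Tara ∩ Nadia ∩ Yosef ∩ Priya ∩ Kavya: 11:25-14:45.

11:25-14:45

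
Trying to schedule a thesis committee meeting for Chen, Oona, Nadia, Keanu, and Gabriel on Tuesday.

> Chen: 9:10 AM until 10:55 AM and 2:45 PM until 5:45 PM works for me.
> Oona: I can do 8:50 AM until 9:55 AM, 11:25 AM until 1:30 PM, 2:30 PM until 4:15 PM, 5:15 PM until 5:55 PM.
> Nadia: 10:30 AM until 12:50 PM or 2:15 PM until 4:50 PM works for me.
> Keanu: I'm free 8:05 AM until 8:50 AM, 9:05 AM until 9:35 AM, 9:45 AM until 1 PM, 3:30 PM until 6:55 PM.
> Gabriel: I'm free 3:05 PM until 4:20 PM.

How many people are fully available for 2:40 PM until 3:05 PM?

2

Oona and Nadia can make the full 14:40-15:05 slot — that's 2.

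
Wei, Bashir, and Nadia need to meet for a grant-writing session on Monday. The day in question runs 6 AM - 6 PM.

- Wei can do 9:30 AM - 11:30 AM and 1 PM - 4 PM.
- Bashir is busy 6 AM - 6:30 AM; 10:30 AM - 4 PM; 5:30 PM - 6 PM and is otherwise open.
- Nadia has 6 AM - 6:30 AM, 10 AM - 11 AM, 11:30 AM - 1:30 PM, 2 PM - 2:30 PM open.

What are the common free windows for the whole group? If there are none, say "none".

Wei free: 09:30-11:30, 13:00-16:00.
Bashir free: 06:30-10:30, 16:00-17:30 (invert busy blocks within the working day).
Nadia free: 06:00-06:30, 10:00-11:00, 11:30-13:30, 14:00-14:30.
Wei ∩ Bashir: 09:30-10:30.
Wei ∩ Bashir ∩ Nadia: 10:00-10:30.

10:00-10:30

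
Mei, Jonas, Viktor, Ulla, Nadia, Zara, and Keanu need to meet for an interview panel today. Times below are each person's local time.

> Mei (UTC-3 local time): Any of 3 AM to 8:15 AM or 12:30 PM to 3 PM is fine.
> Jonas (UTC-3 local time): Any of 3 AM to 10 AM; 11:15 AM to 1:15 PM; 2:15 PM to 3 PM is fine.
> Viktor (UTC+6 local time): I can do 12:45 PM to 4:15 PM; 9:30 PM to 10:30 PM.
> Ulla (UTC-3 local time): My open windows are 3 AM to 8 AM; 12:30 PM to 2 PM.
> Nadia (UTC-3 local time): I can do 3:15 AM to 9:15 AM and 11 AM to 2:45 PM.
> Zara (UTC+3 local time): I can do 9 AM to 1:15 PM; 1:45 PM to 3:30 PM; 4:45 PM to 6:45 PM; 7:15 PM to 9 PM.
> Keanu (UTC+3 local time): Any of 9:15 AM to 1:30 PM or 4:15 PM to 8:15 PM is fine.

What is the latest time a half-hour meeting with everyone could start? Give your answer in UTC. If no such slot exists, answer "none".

09:45

Mei in UTC: 06:00-11:15, 15:30-18:00 (add 3h to convert from UTC-3).
Jonas in UTC: 06:00-13:00, 14:15-16:15, 17:15-18:00 (add 3h to convert from UTC-3).
Viktor in UTC: 06:45-10:15, 15:30-16:30 (subtract 6h to convert from UTC+6).
Ulla in UTC: 06:00-11:00, 15:30-17:00 (add 3h to convert from UTC-3).
Nadia in UTC: 06:15-12:15, 14:00-17:45 (add 3h to convert from UTC-3).
Zara in UTC: 06:00-10:15, 10:45-12:30, 13:45-15:45, 16:15-18:00 (subtract 3h to convert from UTC+3).
Keanu in UTC: 06:15-10:30, 13:15-17:15 (subtract 3h to convert from UTC+3).
Mei ∩ Jonas: 06:00-11:15, 15:30-16:15, 17:15-18:00.
Mei ∩ Jonas ∩ Viktor: 06:45-10:15, 15:30-16:15.
Mei ∩ Jonas ∩ Viktor ∩ Ulla: 06:45-10:15, 15:30-16:15.
Mei ∩ Jonas ∩ Viktor ∩ Ulla ∩ Nadia: 06:45-10:15, 15:30-16:15.
Mei ∩ Jonas ∩ Viktor ∩ Ulla ∩ Nadia ∩ Zara: 06:45-10:15, 15:30-15:45.
Mei ∩ Jonas ∩ Viktor ∩ Ulla ∩ Nadia ∩ Zara ∩ Keanu: 06:45-10:15, 15:30-15:45.
Those are the intersection windows.
The last common window of at least 30 minutes is 06:45-10:15; a 30-minute meeting can start as late as 09:45 and still end by 10:15.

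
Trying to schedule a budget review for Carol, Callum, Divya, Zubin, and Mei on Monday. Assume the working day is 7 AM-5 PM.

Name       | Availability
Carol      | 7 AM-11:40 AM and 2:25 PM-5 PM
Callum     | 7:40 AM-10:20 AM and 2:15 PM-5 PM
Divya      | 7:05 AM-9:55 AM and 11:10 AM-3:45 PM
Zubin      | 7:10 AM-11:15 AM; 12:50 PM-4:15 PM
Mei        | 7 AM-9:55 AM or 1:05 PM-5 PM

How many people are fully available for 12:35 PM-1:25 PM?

1

Divya can make the full 12:35-13:25 slot — that's 1.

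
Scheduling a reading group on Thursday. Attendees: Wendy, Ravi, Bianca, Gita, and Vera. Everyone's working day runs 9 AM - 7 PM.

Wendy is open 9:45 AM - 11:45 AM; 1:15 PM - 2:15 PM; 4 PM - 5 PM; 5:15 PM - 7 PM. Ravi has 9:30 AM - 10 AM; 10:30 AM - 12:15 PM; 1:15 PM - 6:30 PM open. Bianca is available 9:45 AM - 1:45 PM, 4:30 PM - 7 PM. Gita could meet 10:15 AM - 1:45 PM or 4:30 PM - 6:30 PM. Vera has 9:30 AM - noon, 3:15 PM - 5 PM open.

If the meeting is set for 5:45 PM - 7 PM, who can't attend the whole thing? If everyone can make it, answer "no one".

Gita, Ravi, Vera

Wendy: free for 17:45-19:00. Ravi: not fully free for 17:45-19:00. Bianca: free for 17:45-19:00. Gita: not fully free for 17:45-19:00. Vera: not fully free for 17:45-19:00.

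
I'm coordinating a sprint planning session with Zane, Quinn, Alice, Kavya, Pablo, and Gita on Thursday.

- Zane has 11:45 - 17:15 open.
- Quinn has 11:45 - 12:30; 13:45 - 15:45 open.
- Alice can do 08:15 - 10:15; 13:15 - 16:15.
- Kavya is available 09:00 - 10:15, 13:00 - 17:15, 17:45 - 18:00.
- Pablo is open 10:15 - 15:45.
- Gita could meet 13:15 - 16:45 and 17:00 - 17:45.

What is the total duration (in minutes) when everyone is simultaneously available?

Zane ∩ Quinn: 11:45-12:30, 13:45-15:45.
Zane ∩ Quinn ∩ Alice: 13:45-15:45.
Zane ∩ Quinn ∩ Alice ∩ Kavya: 13:45-15:45.
Zane ∩ Quinn ∩ Alice ∩ Kavya ∩ Pablo: 13:45-15:45.
Zane ∩ Quinn ∩ Alice ∩ Kavya ∩ Pablo ∩ Gita: 13:45-15:45.
So the common availability across everyone is 13:45-15:45.
That's a single block of 120 minutes.

120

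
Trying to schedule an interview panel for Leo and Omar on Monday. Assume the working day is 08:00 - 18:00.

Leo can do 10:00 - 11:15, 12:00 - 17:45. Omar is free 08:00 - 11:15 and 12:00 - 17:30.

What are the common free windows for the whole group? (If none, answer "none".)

Leo ∩ Omar: 10:00-11:15, 12:00-17:30.

10:00-11:15, 12:00-17:30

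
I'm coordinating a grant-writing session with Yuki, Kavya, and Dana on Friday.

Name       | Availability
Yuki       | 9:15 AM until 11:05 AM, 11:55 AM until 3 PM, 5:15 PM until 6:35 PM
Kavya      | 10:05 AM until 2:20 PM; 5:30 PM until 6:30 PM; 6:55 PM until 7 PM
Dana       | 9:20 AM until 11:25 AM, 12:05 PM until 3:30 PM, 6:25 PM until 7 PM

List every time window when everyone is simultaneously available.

Yuki ∩ Kavya: 10:05-11:05, 11:55-14:20, 17:30-18:30.
Yuki ∩ Kavya ∩ Dana: 10:05-11:05, 12:05-14:20, 18:25-18:30.

10:05-11:05, 12:05-14:20, 18:25-18:30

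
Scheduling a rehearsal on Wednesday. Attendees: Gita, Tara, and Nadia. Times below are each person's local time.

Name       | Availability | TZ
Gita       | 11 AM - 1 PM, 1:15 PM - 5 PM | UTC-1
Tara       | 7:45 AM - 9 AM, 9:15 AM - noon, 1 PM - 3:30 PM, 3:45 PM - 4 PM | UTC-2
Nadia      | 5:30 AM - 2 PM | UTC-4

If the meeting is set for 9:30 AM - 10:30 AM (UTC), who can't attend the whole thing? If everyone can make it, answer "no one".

Gita, Tara

Gita in UTC: 12:00-14:00, 14:15-18:00 (add 1h to convert from UTC-1).
Tara in UTC: 09:45-11:00, 11:15-14:00, 15:00-17:30, 17:45-18:00 (add 2h to convert from UTC-2).
Nadia in UTC: 09:30-18:00 (add 4h to convert from UTC-4).
Gita: not fully free for 09:30-10:30. Tara: not fully free for 09:30-10:30. Nadia: free for 09:30-10:30.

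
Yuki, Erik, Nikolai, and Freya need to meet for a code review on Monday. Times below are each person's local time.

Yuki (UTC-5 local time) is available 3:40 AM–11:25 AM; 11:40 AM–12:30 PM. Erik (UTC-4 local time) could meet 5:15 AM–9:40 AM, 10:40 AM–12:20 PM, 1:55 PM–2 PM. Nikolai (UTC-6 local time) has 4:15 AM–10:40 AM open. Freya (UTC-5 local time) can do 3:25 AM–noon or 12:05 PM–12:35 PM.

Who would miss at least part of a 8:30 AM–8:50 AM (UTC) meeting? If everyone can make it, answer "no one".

Yuki in UTC: 08:40-16:25, 16:40-17:30 (add 5h to convert from UTC-5).
Erik in UTC: 09:15-13:40, 14:40-16:20, 17:55-18:00 (add 4h to convert from UTC-4).
Nikolai in UTC: 10:15-16:40 (add 6h to convert from UTC-6).
Freya in UTC: 08:25-17:00, 17:05-17:35 (add 5h to convert from UTC-5).
Yuki: not fully free for 08:30-08:50. Erik: not fully free for 08:30-08:50. Nikolai: not fully free for 08:30-08:50. Freya: free for 08:30-08:50.

Erik, Nikolai, Yuki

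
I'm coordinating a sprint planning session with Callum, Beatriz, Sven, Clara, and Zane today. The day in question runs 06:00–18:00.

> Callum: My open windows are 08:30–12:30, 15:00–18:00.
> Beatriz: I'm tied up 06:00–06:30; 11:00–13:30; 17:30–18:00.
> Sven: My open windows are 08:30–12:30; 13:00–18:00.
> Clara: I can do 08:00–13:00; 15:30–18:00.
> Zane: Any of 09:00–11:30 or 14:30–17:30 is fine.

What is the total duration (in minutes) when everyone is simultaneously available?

240

Callum free: 08:30-12:30, 15:00-18:00.
Beatriz free: 06:30-11:00, 13:30-17:30 (invert busy blocks within the working day).
Sven free: 08:30-12:30, 13:00-18:00.
Clara free: 08:00-13:00, 15:30-18:00.
Zane free: 09:00-11:30, 14:30-17:30.
Callum ∩ Beatriz: 08:30-11:00, 15:00-17:30.
Callum ∩ Beatriz ∩ Sven: 08:30-11:00, 15:00-17:30.
Callum ∩ Beatriz ∩ Sven ∩ Clara: 08:30-11:00, 15:30-17:30.
Callum ∩ Beatriz ∩ Sven ∩ Clara ∩ Zane: 09:00-11:00, 15:30-17:30.
So the common availability across everyone is 09:00-11:00, 15:30-17:30.
Summing the common windows: 120 + 120 = 240 minutes.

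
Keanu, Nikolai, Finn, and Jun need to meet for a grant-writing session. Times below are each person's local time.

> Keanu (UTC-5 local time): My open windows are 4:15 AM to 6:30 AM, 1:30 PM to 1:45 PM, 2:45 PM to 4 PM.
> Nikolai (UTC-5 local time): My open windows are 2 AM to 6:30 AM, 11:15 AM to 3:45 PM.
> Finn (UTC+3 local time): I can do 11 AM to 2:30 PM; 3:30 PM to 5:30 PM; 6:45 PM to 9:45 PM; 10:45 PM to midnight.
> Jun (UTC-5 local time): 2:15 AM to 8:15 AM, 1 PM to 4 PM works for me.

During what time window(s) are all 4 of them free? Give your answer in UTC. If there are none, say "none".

Keanu in UTC: 09:15-11:30, 18:30-18:45, 19:45-21:00 (add 5h to convert from UTC-5).
Nikolai in UTC: 07:00-11:30, 16:15-20:45 (add 5h to convert from UTC-5).
Finn in UTC: 08:00-11:30, 12:30-14:30, 15:45-18:45, 19:45-21:00 (subtract 3h to convert from UTC+3).
Jun in UTC: 07:15-13:15, 18:00-21:00 (add 5h to convert from UTC-5).
Keanu ∩ Nikolai: 09:15-11:30, 18:30-18:45, 19:45-20:45.
Keanu ∩ Nikolai ∩ Finn: 09:15-11:30, 18:30-18:45, 19:45-20:45.
Keanu ∩ Nikolai ∩ Finn ∩ Jun: 09:15-11:30, 18:30-18:45, 19:45-20:45.

09:15-11:30, 18:30-18:45, 19:45-20:45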